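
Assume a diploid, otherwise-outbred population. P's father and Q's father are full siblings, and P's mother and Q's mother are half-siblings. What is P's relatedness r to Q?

Independent pedigree routes through distinct common ancestors add.
P and Q are related in two ways: first cousins through their fathers (r = 1/8) and half first cousins through their mothers (r = 1/16).
r = 1/8 + 1/16 = 0.1875.

0.1875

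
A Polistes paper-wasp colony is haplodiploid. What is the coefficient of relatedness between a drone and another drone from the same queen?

0.5

Haploid brothers each carry a random half of the queen's diploid genome, so on average they share half: r = 1/2.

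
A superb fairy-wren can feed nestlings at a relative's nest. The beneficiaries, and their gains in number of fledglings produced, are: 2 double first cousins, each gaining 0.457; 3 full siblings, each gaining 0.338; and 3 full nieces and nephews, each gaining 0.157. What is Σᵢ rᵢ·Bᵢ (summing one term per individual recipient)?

0.85325

r to a double first cousin = 1/4 (double first cousins share both grandparent pairs — four paths of length 4: r = 4·(1/2)^4 = 1/4).
r to a full sibling = 1/2 (full sibs share both parents — two paths of length 2: r = 2·(1/2)^2 = 1/2).
r to a full niece or nephew = 1/4 (full aunt/uncle↔niece/nephew: two paths of length 3 through the shared grandparent pair: r = 2·(1/2)^3 = 1/4).
Summing one r·B term per recipient: 2·0.25·0.457 + 3·0.5·0.338 + 3·0.25·0.157 = 0.85325.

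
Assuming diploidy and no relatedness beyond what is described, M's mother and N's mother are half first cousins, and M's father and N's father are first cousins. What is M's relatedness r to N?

Wright's path rule: contributions from independent ancestry routes add.
M and N are related in two ways: half second cousins through their mothers (r = 1/64) and second cousins through their fathers (r = 1/32).
r = 1/64 + 1/32 = 3/64 = 0.046875.

0.046875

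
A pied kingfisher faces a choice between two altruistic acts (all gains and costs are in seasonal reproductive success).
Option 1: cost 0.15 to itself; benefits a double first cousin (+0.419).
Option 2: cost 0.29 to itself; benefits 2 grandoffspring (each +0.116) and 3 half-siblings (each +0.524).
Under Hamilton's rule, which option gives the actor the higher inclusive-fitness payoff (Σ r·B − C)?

Option 2

Option 1: r to a double first cousin = 0.25.
Option 1: Σ r·B − C = (1·0.25·0.419) − 0.15 = -0.04525.
Option 2: r to a grandoffspring = 0.25.
Option 2: r to a half-sibling = 0.25.
Option 2: Σ r·B − C = (2·0.25·0.116 + 3·0.25·0.524) − 0.29 = 0.161.
Option 2 has the higher net inclusive-fitness payoff.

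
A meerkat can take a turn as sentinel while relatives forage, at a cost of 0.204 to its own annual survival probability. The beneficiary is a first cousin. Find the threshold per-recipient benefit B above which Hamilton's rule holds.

1.632

r to a first cousin = 0.125 (first cousins share one grandparent pair — two paths of length 4: r = 2·(1/2)^4 = 1/8).
Hamilton's rule with n recipients of equal r: n·r·B > C, so B > C/(n·r) = 0.204/(1·0.125) = 1.632.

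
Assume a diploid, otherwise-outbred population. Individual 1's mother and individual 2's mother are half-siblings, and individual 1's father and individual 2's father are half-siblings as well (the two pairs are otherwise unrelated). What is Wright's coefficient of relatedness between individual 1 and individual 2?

0.125

Independent pedigree routes through distinct common ancestors add.
Individual 1 and individual 2 are related in two ways: half first cousins through their mothers (r = 1/16) and half first cousins through their fathers (r = 1/16).
r = 1/16 + 1/16 = 1/8 = 0.125.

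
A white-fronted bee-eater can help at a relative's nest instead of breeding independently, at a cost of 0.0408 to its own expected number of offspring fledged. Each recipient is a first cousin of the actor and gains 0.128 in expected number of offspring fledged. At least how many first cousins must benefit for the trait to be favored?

3

r to a first cousin = 1/8 (first cousins share one grandparent pair — two paths of length 4: r = 2·(1/2)^4 = 1/8).
Hamilton's rule: n·r·B > C  ⇒  n > C/(r·B) = 0.0408/(0.125·0.128) = 2.55.
The smallest integer exceeding 2.55 is 3.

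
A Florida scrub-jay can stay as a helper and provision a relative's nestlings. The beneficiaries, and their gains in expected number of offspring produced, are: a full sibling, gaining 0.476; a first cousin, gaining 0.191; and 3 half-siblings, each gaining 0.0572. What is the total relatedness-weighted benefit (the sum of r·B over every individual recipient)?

r to a full sibling = 0.5 (full sibs share both parents — two paths of length 2: r = 2·(1/2)^2 = 1/2).
r to a first cousin = 0.125 (first cousins share one grandparent pair — two paths of length 4: r = 2·(1/2)^4 = 1/8).
r to a half-sibling = 1/4 (half-sibs share one parent — one path of length 2: r = (1/2)^2 = 1/4).
Summing one r·B term per recipient: 1·0.5·0.476 + 1·0.125·0.191 + 3·0.25·0.0572 = 0.304775.

0.304775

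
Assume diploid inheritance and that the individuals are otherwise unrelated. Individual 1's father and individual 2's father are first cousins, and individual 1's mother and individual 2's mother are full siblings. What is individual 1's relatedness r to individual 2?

Independent pedigree routes through distinct common ancestors add.
Individual 1 and individual 2 are related in two ways: second cousins through their fathers (r = 1/32) and first cousins through their mothers (r = 1/8).
r = 1/32 + 1/8 = 5/32 = 0.15625.

0.15625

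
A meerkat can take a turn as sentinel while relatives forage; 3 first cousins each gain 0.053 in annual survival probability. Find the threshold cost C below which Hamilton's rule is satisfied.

0.019875

r to a first cousin = 0.125 (first cousins share one grandparent pair — two paths of length 4: r = 2·(1/2)^4 = 1/8).
Hamilton's rule: n·r·B > C, so the trait is favored while C < n·r·B = 3·0.125·0.053 = 0.019875.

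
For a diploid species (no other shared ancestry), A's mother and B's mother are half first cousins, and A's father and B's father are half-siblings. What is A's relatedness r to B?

Independent pedigree routes through distinct common ancestors add.
A and B are related in two ways: half second cousins through their mothers (r = 1/64) and half first cousins through their fathers (r = 1/16).
r = 1/64 + 1/16 = 0.078125.

0.078125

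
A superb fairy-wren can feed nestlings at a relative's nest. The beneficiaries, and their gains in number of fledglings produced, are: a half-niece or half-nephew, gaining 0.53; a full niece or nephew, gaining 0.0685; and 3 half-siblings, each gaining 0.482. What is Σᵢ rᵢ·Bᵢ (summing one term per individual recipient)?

0.444875

r to a half-niece or half-nephew = 1/8 (half-aunt/uncle↔niece/nephew: one path of length 3: r = (1/2)^3 = 1/8).
r to a full niece or nephew = 1/4 (full aunt/uncle↔niece/nephew: two paths of length 3 through the shared grandparent pair: r = 2·(1/2)^3 = 1/4).
r to a half-sibling = 1/4 (half-sibs share one parent — one path of length 2: r = (1/2)^2 = 1/4).
Summing one r·B term per recipient: 1·0.125·0.53 + 1·0.25·0.0685 + 3·0.25·0.482 = 0.444875.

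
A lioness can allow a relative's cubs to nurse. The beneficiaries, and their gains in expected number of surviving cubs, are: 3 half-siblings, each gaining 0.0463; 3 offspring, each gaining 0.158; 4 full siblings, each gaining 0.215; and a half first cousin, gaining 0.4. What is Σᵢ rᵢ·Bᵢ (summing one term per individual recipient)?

r to a half-sibling = 1/4 (half-sibs share one parent — one path of length 2: r = (1/2)^2 = 1/4).
r to an offspring = 1/2 (one parent–offspring link: r = (1/2)^1 = 1/2).
r to a full sibling = 0.5 (full sibs share both parents — two paths of length 2: r = 2·(1/2)^2 = 1/2).
r to a half first cousin = 1/16 (half first cousins share one grandparent — one path of length 4: r = (1/2)^4 = 1/16).
Summing one r·B term per recipient: 3·0.25·0.0463 + 3·0.5·0.158 + 4·0.5·0.215 + 1·0.0625·0.4 = 0.726725.

0.726725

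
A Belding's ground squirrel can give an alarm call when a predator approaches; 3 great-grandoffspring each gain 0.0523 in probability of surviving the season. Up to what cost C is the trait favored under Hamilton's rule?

r to a great-grandoffspring = 1/8 (three parent–offspring links: r = (1/2)^3 = 1/8).
Hamilton's rule: n·r·B > C, so the trait is favored while C < n·r·B = 3·0.125·0.0523 = 0.0196125.

0.0196125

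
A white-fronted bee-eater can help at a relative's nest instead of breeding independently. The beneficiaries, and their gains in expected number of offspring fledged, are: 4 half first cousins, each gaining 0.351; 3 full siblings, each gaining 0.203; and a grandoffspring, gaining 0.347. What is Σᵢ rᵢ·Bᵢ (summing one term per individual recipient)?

0.479

r to a half first cousin = 0.0625 (half first cousins share one grandparent — one path of length 4: r = (1/2)^4 = 1/16).
r to a full sibling = 1/2 (full sibs share both parents — two paths of length 2: r = 2·(1/2)^2 = 1/2).
r to a grandoffspring = 1/4 (two parent–offspring links: r = (1/2)^2 = 1/4).
Summing one r·B term per recipient: 4·0.0625·0.351 + 3·0.5·0.203 + 1·0.25·0.347 = 0.479.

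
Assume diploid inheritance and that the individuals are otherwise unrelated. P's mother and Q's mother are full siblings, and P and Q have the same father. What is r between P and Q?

0.375

Independent pedigree routes through distinct common ancestors add.
P and Q are related in two ways: first cousins through their mothers (r = 1/8) and half-sibs through their shared father (r = 1/4).
r = 1/8 + 1/4 = 0.375.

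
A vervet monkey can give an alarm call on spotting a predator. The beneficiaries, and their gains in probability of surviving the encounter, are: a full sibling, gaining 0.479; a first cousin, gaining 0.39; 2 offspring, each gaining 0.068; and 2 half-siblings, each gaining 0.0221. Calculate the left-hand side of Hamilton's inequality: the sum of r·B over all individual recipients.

r to a full sibling = 0.5 (full sibs share both parents — two paths of length 2: r = 2·(1/2)^2 = 1/2).
r to a first cousin = 1/8 (first cousins share one grandparent pair — two paths of length 4: r = 2·(1/2)^4 = 1/8).
r to an offspring = 1/2 (one parent–offspring link: r = (1/2)^1 = 1/2).
r to a half-sibling = 1/4 (half-sibs share one parent — one path of length 2: r = (1/2)^2 = 1/4).
Summing one r·B term per recipient: 1·0.5·0.479 + 1·0.125·0.39 + 2·0.5·0.068 + 2·0.25·0.0221 = 0.3673.

0.3673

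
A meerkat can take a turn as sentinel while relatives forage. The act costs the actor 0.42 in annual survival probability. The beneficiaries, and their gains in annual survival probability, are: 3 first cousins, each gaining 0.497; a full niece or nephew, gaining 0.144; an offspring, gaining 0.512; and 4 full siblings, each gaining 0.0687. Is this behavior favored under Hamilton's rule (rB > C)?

Yes

Hamilton's rule: the trait is favored when the sum of r·B over every recipient exceeds the actor's cost C.
r to a first cousin = 0.125 (first cousins share one grandparent pair — two paths of length 4: r = 2·(1/2)^4 = 1/8).
r to a full niece or nephew = 1/4 (full aunt/uncle↔niece/nephew: two paths of length 3 through the shared grandparent pair: r = 2·(1/2)^3 = 1/4).
r to an offspring = 0.5 (one parent–offspring link: r = (1/2)^1 = 1/2).
r to a full sibling = 1/2 (full sibs share both parents — two paths of length 2: r = 2·(1/2)^2 = 1/2).
Summing one r·B term per recipient: 3·0.125·0.497 + 1·0.25·0.144 + 1·0.5·0.512 + 4·0.5·0.0687 = 0.615775.
0.615775 > 0.42: the indirect benefit exceeds the cost.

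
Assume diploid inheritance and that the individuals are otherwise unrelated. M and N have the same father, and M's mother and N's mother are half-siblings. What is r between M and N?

0.3125

Independent pedigree routes through distinct common ancestors add.
M and N are related in two ways: half-sibs through their shared father (r = 1/4) and half first cousins through their mothers (r = 1/16).
r = 1/4 + 1/16 = 0.3125.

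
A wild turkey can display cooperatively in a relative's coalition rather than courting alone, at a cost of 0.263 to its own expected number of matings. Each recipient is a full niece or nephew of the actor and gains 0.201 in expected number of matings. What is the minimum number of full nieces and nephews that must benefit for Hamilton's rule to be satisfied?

6

r to a full niece or nephew = 1/4 (full aunt/uncle↔niece/nephew: two paths of length 3 through the shared grandparent pair: r = 2·(1/2)^3 = 1/4).
Hamilton's rule: n·r·B > C  ⇒  n > C/(r·B) = 0.263/(0.25·0.201) = 5.234.
The smallest integer exceeding 5.234 is 6.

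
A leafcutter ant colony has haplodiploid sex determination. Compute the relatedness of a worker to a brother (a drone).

0.25

Her haploid brother carries none of their father's genes and a random half of their mother's genome; that half matches the maternal half of her own genome with probability 1/2: r = 1/2 · 1/2 = 1/4.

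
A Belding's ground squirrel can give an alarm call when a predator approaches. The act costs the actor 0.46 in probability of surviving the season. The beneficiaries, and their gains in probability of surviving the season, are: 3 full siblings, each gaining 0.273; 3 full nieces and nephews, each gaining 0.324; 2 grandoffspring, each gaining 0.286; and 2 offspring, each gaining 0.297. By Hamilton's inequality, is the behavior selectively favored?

Hamilton's rule: the trait is favored when the sum of r·B over every recipient exceeds the actor's cost C.
r to a full sibling = 0.5 (full sibs share both parents — two paths of length 2: r = 2·(1/2)^2 = 1/2).
r to a full niece or nephew = 0.25 (full aunt/uncle↔niece/nephew: two paths of length 3 through the shared grandparent pair: r = 2·(1/2)^3 = 1/4).
r to a grandoffspring = 0.25 (two parent–offspring links: r = (1/2)^2 = 1/4).
r to an offspring = 0.5 (one parent–offspring link: r = (1/2)^1 = 1/2).
Summing one r·B term per recipient: 3·0.5·0.273 + 3·0.25·0.324 + 2·0.25·0.286 + 2·0.5·0.297 = 1.0925.
1.0925 > 0.46: the indirect benefit exceeds the cost.

Yes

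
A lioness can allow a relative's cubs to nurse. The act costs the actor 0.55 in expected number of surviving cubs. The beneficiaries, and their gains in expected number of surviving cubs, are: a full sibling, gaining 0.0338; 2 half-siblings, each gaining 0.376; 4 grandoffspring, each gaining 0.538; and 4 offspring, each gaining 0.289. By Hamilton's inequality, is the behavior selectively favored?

Hamilton's rule: the trait is favored when the sum of r·B over every recipient exceeds the actor's cost C.
r to a full sibling = 1/2 (full sibs share both parents — two paths of length 2: r = 2·(1/2)^2 = 1/2).
r to a half-sibling = 0.25 (half-sibs share one parent — one path of length 2: r = (1/2)^2 = 1/4).
r to a grandoffspring = 1/4 (two parent–offspring links: r = (1/2)^2 = 1/4).
r to an offspring = 0.5 (one parent–offspring link: r = (1/2)^1 = 1/2).
Summing one r·B term per recipient: 1·0.5·0.0338 + 2·0.25·0.376 + 4·0.25·0.538 + 4·0.5·0.289 = 1.3209.
1.3209 > 0.55: the indirect benefit exceeds the cost.

Yes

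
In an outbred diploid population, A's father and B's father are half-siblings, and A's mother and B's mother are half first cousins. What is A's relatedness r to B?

0.078125

Independent pedigree routes through distinct common ancestors add.
A and B are related in two ways: half first cousins through their fathers (r = 1/16) and half second cousins through their mothers (r = 1/64).
r = 1/16 + 1/64 = 0.078125.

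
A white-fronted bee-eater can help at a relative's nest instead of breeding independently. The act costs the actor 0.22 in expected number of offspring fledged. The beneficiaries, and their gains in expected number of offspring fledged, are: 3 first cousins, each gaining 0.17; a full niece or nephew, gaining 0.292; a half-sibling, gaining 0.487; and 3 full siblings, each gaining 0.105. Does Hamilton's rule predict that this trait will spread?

Hamilton's rule: the trait is favored when the sum of r·B over every recipient exceeds the actor's cost C.
r to a first cousin = 0.125 (first cousins share one grandparent pair — two paths of length 4: r = 2·(1/2)^4 = 1/8).
r to a full niece or nephew = 0.25 (full aunt/uncle↔niece/nephew: two paths of length 3 through the shared grandparent pair: r = 2·(1/2)^3 = 1/4).
r to a half-sibling = 0.25 (half-sibs share one parent — one path of length 2: r = (1/2)^2 = 1/4).
r to a full sibling = 0.5 (full sibs share both parents — two paths of length 2: r = 2·(1/2)^2 = 1/2).
Summing one r·B term per recipient: 3·0.125·0.17 + 1·0.25·0.292 + 1·0.25·0.487 + 3·0.5·0.105 = 0.416.
0.416 > 0.22: the indirect benefit exceeds the cost.

Yes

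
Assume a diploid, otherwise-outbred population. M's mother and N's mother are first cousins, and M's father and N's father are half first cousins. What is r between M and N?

0.046875

With two independent routes of shared ancestry, r is the sum of the two contributions.
M and N are related in two ways: second cousins through their mothers (r = 1/32) and half second cousins through their fathers (r = 1/64).
r = 1/32 + 1/64 = 0.046875.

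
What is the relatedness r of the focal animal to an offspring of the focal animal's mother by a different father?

Each parent–offspring link contributes a factor of 1/2, and independent paths through distinct common ancestors add.
Half-sibs share one parent — one path of length 2: r = (1/2)^2 = 1/4.

0.25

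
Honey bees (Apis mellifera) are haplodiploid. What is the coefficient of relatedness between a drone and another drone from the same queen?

0.5

Haploid brothers each carry a random half of the queen's diploid genome, so on average they share half: r = 1/2.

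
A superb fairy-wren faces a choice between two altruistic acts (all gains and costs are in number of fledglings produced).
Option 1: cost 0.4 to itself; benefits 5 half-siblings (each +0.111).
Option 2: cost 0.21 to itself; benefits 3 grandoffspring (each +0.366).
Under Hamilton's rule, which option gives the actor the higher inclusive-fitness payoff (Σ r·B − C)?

Option 2

Option 1: r to a half-sibling = 0.25.
Option 1: Σ r·B − C = (5·0.25·0.111) − 0.4 = -0.26125.
Option 2: r to a grandoffspring = 0.25.
Option 2: Σ r·B − C = (3·0.25·0.366) − 0.21 = 0.0645.
Option 2 has the higher net inclusive-fitness payoff.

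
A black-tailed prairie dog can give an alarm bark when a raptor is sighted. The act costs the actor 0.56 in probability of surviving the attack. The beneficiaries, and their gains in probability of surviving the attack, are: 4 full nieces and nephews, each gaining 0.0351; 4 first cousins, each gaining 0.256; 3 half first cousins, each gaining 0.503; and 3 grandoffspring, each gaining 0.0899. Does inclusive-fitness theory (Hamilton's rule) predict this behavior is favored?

No

Hamilton's rule: the trait is favored when the sum of r·B over every recipient exceeds the actor's cost C.
r to a full niece or nephew = 0.25 (full aunt/uncle↔niece/nephew: two paths of length 3 through the shared grandparent pair: r = 2·(1/2)^3 = 1/4).
r to a first cousin = 0.125 (first cousins share one grandparent pair — two paths of length 4: r = 2·(1/2)^4 = 1/8).
r to a half first cousin = 1/16 (half first cousins share one grandparent — one path of length 4: r = (1/2)^4 = 1/16).
r to a grandoffspring = 0.25 (two parent–offspring links: r = (1/2)^2 = 1/4).
Summing one r·B term per recipient: 4·0.25·0.0351 + 4·0.125·0.256 + 3·0.0625·0.503 + 3·0.25·0.0899 = 0.3248375.
0.3248375 < 0.56: the indirect benefit is less than the cost.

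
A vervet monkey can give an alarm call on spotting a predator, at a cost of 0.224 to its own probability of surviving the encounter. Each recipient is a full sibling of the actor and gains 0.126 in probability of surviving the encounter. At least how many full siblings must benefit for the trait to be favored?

r to a full sibling = 1/2 (full sibs share both parents — two paths of length 2: r = 2·(1/2)^2 = 1/2).
Hamilton's rule: n·r·B > C  ⇒  n > C/(r·B) = 0.224/(0.5·0.126) = 3.556.
The smallest integer exceeding 3.556 is 4.

4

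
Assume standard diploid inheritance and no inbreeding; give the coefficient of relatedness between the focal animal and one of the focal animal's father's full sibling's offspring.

Each parent–offspring link contributes a factor of 1/2, and independent paths through distinct common ancestors add.
First cousins share one grandparent pair — two paths of length 4: r = 2·(1/2)^4 = 1/8.

0.125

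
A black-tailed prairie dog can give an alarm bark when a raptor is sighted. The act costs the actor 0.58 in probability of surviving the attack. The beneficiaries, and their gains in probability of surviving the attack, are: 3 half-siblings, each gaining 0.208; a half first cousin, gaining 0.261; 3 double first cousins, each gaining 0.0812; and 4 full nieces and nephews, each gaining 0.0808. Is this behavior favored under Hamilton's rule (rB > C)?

Hamilton's rule: the trait is favored when the sum of r·B over every recipient exceeds the actor's cost C.
r to a half-sibling = 0.25 (half-sibs share one parent — one path of length 2: r = (1/2)^2 = 1/4).
r to a half first cousin = 0.0625 (half first cousins share one grandparent — one path of length 4: r = (1/2)^4 = 1/16).
r to a double first cousin = 1/4 (double first cousins share both grandparent pairs — four paths of length 4: r = 4·(1/2)^4 = 1/4).
r to a full niece or nephew = 0.25 (full aunt/uncle↔niece/nephew: two paths of length 3 through the shared grandparent pair: r = 2·(1/2)^3 = 1/4).
Summing one r·B term per recipient: 3·0.25·0.208 + 1·0.0625·0.261 + 3·0.25·0.0812 + 4·0.25·0.0808 = 0.3140125.
0.3140125 < 0.58: the indirect benefit is less than the cost.

No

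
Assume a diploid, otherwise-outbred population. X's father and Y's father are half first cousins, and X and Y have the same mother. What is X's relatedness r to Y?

Relatedness sums over independent paths through distinct common ancestors.
X and Y are related in two ways: half second cousins through their fathers (r = 1/64) and half-sibs through their shared mother (r = 1/4).
r = 1/64 + 1/4 = 17/64 = 0.265625.

0.265625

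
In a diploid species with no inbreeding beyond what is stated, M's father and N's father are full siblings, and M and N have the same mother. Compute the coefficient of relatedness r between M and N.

0.375

Wright's path rule: contributions from independent ancestry routes add.
M and N are related in two ways: first cousins through their fathers (r = 1/8) and half-sibs through their shared mother (r = 1/4).
r = 1/8 + 1/4 = 0.375.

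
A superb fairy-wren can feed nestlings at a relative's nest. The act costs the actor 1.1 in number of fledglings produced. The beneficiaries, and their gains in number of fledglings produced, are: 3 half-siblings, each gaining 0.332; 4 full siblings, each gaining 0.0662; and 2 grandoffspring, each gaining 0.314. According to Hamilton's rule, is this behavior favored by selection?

No

Hamilton's rule: the trait is favored when the sum of r·B over every recipient exceeds the actor's cost C.
r to a half-sibling = 0.25 (half-sibs share one parent — one path of length 2: r = (1/2)^2 = 1/4).
r to a full sibling = 0.5 (full sibs share both parents — two paths of length 2: r = 2·(1/2)^2 = 1/2).
r to a grandoffspring = 1/4 (two parent–offspring links: r = (1/2)^2 = 1/4).
Summing one r·B term per recipient: 3·0.25·0.332 + 4·0.5·0.0662 + 2·0.25·0.314 = 0.5384.
0.5384 < 1.1: the indirect benefit is less than the cost.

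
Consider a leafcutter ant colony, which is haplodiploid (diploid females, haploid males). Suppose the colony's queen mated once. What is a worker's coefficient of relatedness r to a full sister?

Haplodiploid full sisters inherit their father's entire haploid genome identically (contributing 1/2) and on average half of their mother's contribution (1/2 · 1/2 = 1/4); r = 1/2 + 1/4 = 3/4.

0.75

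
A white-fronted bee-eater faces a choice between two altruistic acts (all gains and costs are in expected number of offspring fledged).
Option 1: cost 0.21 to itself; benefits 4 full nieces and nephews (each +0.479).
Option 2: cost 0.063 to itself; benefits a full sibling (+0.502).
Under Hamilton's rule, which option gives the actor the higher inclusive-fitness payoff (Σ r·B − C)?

Option 1: r to a full niece or nephew = 0.25.
Option 1: Σ r·B − C = (4·0.25·0.479) − 0.21 = 0.269.
Option 2: r to a full sibling = 0.5.
Option 2: Σ r·B − C = (1·0.5·0.502) − 0.063 = 0.188.
Option 1 has the higher net inclusive-fitness payoff.

Option 1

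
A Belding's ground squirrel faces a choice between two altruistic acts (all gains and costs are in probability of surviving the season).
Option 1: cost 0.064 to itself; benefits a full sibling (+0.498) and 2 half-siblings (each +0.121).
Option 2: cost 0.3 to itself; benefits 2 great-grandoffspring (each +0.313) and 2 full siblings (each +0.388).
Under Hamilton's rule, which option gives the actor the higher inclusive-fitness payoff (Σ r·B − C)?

Option 1

Option 1: r to a full sibling = 0.5.
Option 1: r to a half-sibling = 0.25.
Option 1: Σ r·B − C = (1·0.5·0.498 + 2·0.25·0.121) − 0.064 = 0.2455.
Option 2: r to a great-grandoffspring = 0.125.
Option 2: r to a full sibling = 0.5.
Option 2: Σ r·B − C = (2·0.125·0.313 + 2·0.5·0.388) − 0.3 = 0.16625.
Option 1 has the higher net inclusive-fitness payoff.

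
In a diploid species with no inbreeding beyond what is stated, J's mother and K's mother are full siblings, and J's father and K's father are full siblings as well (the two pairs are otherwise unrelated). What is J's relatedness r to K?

Relatedness sums over independent paths through distinct common ancestors.
J and K are related in two ways: first cousins through their mothers (r = 1/8) and first cousins through their fathers (r = 1/8) — i.e. double first cousins.
r = 1/8 + 1/8 = 0.25.

0.25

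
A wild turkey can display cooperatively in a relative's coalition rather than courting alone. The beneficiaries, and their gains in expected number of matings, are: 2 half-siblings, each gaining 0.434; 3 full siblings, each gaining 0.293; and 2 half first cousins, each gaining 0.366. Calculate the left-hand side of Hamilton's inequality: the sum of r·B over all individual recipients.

r to a half-sibling = 0.25 (half-sibs share one parent — one path of length 2: r = (1/2)^2 = 1/4).
r to a full sibling = 0.5 (full sibs share both parents — two paths of length 2: r = 2·(1/2)^2 = 1/2).
r to a half first cousin = 0.0625 (half first cousins share one grandparent — one path of length 4: r = (1/2)^4 = 1/16).
Summing one r·B term per recipient: 2·0.25·0.434 + 3·0.5·0.293 + 2·0.0625·0.366 = 0.70225.

0.70225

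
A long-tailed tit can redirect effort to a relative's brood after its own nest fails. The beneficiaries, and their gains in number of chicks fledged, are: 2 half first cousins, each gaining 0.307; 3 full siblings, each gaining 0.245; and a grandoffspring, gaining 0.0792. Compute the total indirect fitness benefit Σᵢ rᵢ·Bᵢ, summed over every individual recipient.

0.425675

r to a half first cousin = 1/16 (half first cousins share one grandparent — one path of length 4: r = (1/2)^4 = 1/16).
r to a full sibling = 0.5 (full sibs share both parents — two paths of length 2: r = 2·(1/2)^2 = 1/2).
r to a grandoffspring = 0.25 (two parent–offspring links: r = (1/2)^2 = 1/4).
Summing one r·B term per recipient: 2·0.0625·0.307 + 3·0.5·0.245 + 1·0.25·0.0792 = 0.425675.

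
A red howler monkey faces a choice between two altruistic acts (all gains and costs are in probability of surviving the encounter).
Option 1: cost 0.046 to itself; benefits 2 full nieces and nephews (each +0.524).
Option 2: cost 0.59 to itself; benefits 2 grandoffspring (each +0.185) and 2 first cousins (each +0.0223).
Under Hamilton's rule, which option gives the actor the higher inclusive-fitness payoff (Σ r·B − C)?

Option 1

Option 1: r to a full niece or nephew = 0.25.
Option 1: Σ r·B − C = (2·0.25·0.524) − 0.046 = 0.216.
Option 2: r to a grandoffspring = 0.25.
Option 2: r to a first cousin = 0.125.
Option 2: Σ r·B − C = (2·0.25·0.185 + 2·0.125·0.0223) − 0.59 = -0.491925.
Option 1 has the higher net inclusive-fitness payoff.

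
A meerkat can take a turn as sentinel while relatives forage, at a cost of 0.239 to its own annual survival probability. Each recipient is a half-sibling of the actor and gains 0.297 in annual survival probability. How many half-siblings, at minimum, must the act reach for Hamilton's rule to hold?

4

r to a half-sibling = 0.25 (half-sibs share one parent — one path of length 2: r = (1/2)^2 = 1/4).
Hamilton's rule: n·r·B > C  ⇒  n > C/(r·B) = 0.239/(0.25·0.297) = 3.219.
The smallest integer exceeding 3.219 is 4.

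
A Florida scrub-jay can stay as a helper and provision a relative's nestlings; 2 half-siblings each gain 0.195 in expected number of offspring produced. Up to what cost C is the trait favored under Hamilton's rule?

r to a half-sibling = 0.25 (half-sibs share one parent — one path of length 2: r = (1/2)^2 = 1/4).
Hamilton's rule: n·r·B > C, so the trait is favored while C < n·r·B = 2·0.25·0.195 = 0.0975.

0.0975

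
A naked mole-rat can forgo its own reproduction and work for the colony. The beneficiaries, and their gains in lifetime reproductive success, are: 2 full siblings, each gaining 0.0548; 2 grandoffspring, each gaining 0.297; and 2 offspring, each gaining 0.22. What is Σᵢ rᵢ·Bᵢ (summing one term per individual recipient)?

0.4233

r to a full sibling = 0.5 (full sibs share both parents — two paths of length 2: r = 2·(1/2)^2 = 1/2).
r to a grandoffspring = 0.25 (two parent–offspring links: r = (1/2)^2 = 1/4).
r to an offspring = 1/2 (one parent–offspring link: r = (1/2)^1 = 1/2).
Summing one r·B term per recipient: 2·0.5·0.0548 + 2·0.25·0.297 + 2·0.5·0.22 = 0.4233.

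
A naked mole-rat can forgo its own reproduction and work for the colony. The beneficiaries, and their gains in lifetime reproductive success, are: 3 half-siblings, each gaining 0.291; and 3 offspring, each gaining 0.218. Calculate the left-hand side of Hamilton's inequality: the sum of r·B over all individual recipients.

0.54525

r to a half-sibling = 1/4 (half-sibs share one parent — one path of length 2: r = (1/2)^2 = 1/4).
r to an offspring = 0.5 (one parent–offspring link: r = (1/2)^1 = 1/2).
Summing one r·B term per recipient: 3·0.25·0.291 + 3·0.5·0.218 = 0.54525.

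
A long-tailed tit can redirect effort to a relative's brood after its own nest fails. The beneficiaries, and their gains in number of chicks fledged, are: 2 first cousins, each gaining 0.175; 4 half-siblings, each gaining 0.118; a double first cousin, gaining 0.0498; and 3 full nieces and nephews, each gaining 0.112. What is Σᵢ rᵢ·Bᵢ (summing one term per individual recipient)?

r to a first cousin = 1/8 (first cousins share one grandparent pair — two paths of length 4: r = 2·(1/2)^4 = 1/8).
r to a half-sibling = 1/4 (half-sibs share one parent — one path of length 2: r = (1/2)^2 = 1/4).
r to a double first cousin = 1/4 (double first cousins share both grandparent pairs — four paths of length 4: r = 4·(1/2)^4 = 1/4).
r to a full niece or nephew = 0.25 (full aunt/uncle↔niece/nephew: two paths of length 3 through the shared grandparent pair: r = 2·(1/2)^3 = 1/4).
Summing one r·B term per recipient: 2·0.125·0.175 + 4·0.25·0.118 + 1·0.25·0.0498 + 3·0.25·0.112 = 0.2582.

0.2582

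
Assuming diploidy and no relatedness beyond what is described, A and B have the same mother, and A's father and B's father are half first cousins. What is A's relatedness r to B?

0.265625

Wright's path rule: contributions from independent ancestry routes add.
A and B are related in two ways: half-sibs through their shared mother (r = 1/4) and half second cousins through their fathers (r = 1/64).
r = 1/4 + 1/64 = 0.265625.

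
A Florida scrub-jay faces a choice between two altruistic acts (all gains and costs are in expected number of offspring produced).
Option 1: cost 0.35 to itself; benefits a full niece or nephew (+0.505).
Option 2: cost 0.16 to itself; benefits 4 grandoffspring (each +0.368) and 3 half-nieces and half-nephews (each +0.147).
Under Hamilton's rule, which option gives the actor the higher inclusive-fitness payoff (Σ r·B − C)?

Option 2

Option 1: r to a full niece or nephew = 0.25.
Option 1: Σ r·B − C = (1·0.25·0.505) − 0.35 = -0.22375.
Option 2: r to a grandoffspring = 0.25.
Option 2: r to a half-niece or half-nephew = 0.125.
Option 2: Σ r·B − C = (4·0.25·0.368 + 3·0.125·0.147) − 0.16 = 0.263125.
Option 2 has the higher net inclusive-fitness payoff.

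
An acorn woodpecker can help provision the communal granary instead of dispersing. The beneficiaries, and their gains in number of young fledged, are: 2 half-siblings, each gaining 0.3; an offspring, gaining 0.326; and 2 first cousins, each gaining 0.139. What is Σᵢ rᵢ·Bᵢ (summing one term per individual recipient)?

r to a half-sibling = 0.25 (half-sibs share one parent — one path of length 2: r = (1/2)^2 = 1/4).
r to an offspring = 0.5 (one parent–offspring link: r = (1/2)^1 = 1/2).
r to a first cousin = 1/8 (first cousins share one grandparent pair — two paths of length 4: r = 2·(1/2)^4 = 1/8).
Summing one r·B term per recipient: 2·0.25·0.3 + 1·0.5·0.326 + 2·0.125·0.139 = 0.34775.

0.34775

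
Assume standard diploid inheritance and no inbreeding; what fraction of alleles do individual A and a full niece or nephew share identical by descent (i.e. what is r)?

0.25

Each parent–offspring link contributes a factor of 1/2, and independent paths through distinct common ancestors add.
Full aunt/uncle↔niece/nephew: two paths of length 3 through the shared grandparent pair: r = 2·(1/2)^3 = 1/4.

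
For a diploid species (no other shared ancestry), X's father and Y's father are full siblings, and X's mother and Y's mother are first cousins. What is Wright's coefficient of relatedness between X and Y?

Relatedness sums over independent paths through distinct common ancestors.
X and Y are related in two ways: first cousins through their fathers (r = 1/8) and second cousins through their mothers (r = 1/32).
r = 1/8 + 1/32 = 0.15625.

0.15625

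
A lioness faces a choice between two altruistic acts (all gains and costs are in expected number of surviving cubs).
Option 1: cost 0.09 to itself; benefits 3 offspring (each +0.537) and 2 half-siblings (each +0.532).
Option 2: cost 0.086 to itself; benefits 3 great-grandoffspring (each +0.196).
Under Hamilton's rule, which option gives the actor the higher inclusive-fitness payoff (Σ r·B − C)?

Option 1

Option 1: r to an offspring = 0.5.
Option 1: r to a half-sibling = 0.25.
Option 1: Σ r·B − C = (3·0.5·0.537 + 2·0.25·0.532) − 0.09 = 0.9815.
Option 2: r to a great-grandoffspring = 0.125.
Option 2: Σ r·B − C = (3·0.125·0.196) − 0.086 = -0.0125.
Option 1 has the higher net inclusive-fitness payoff.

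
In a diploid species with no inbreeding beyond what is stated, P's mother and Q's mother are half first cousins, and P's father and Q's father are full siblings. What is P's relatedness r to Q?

Independent pedigree routes through distinct common ancestors add.
P and Q are related in two ways: half second cousins through their mothers (r = 1/64) and first cousins through their fathers (r = 1/8).
r = 1/64 + 1/8 = 0.140625.

0.140625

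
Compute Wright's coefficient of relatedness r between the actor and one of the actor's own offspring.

0.5

Each parent–offspring link contributes a factor of 1/2, and independent paths through distinct common ancestors add.
One parent–offspring link: r = (1/2)^1 = 1/2.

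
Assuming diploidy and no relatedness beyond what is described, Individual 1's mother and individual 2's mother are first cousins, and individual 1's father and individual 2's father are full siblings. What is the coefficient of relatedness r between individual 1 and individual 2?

0.15625

Wright's path rule: contributions from independent ancestry routes add.
Individual 1 and individual 2 are related in two ways: second cousins through their mothers (r = 1/32) and first cousins through their fathers (r = 1/8).
r = 1/32 + 1/8 = 0.15625.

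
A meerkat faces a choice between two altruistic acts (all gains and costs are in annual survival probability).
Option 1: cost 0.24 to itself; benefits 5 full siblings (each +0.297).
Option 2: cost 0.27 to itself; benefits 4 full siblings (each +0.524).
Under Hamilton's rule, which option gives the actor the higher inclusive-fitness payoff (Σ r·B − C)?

Option 1: r to a full sibling = 0.5.
Option 1: Σ r·B − C = (5·0.5·0.297) − 0.24 = 0.5025.
Option 2: r to a full sibling = 0.5.
Option 2: Σ r·B − C = (4·0.5·0.524) − 0.27 = 0.778.
Option 2 has the higher net inclusive-fitness payoff.

Option 2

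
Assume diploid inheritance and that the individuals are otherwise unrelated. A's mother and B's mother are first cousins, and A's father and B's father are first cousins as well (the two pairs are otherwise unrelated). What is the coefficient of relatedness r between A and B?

Independent pedigree routes through distinct common ancestors add.
A and B are related in two ways: second cousins through their mothers (r = 1/32) and second cousins through their fathers (r = 1/32).
r = 1/32 + 1/32 = 1/16 = 0.0625.

0.0625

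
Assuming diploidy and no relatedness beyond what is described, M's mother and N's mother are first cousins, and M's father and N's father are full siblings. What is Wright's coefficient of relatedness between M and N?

Wright's path rule: contributions from independent ancestry routes add.
M and N are related in two ways: second cousins through their mothers (r = 1/32) and first cousins through their fathers (r = 1/8).
r = 1/32 + 1/8 = 5/32 = 0.15625.

0.15625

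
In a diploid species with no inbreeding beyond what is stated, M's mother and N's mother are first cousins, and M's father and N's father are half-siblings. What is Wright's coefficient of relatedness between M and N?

0.09375

Independent pedigree routes through distinct common ancestors add.
M and N are related in two ways: second cousins through their mothers (r = 1/32) and half first cousins through their fathers (r = 1/16).
r = 1/32 + 1/16 = 3/32 = 0.09375.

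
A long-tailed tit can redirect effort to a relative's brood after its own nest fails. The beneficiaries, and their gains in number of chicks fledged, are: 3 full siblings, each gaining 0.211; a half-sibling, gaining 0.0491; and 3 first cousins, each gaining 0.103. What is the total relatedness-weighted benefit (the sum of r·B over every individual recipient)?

r to a full sibling = 0.5 (full sibs share both parents — two paths of length 2: r = 2·(1/2)^2 = 1/2).
r to a half-sibling = 0.25 (half-sibs share one parent — one path of length 2: r = (1/2)^2 = 1/4).
r to a first cousin = 0.125 (first cousins share one grandparent pair — two paths of length 4: r = 2·(1/2)^4 = 1/8).
Summing one r·B term per recipient: 3·0.5·0.211 + 1·0.25·0.0491 + 3·0.125·0.103 = 0.3674.

0.3674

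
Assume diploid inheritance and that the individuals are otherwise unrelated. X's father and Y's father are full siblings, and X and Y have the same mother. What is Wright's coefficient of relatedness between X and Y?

0.375

Independent pedigree routes through distinct common ancestors add.
X and Y are related in two ways: first cousins through their fathers (r = 1/8) and half-sibs through their shared mother (r = 1/4).
r = 1/8 + 1/4 = 3/8 = 0.375.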